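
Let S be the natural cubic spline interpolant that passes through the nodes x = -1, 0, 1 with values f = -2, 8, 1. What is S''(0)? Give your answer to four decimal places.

Put σ_i = S'' at the i-th knot. Here h = (1, 1) and Δ = (10, -7), so the interior equations h_(i-1)·σ_(i-1) + 2(h_(i-1)+h_i)·σ_i + h_i·σ_(i+1) = 6(Δ_i − Δ_(i-1)) read
  1·σ_0 + 4·σ_1 + 1·σ_2 = 6(Δ_1 - Δ_0) = -102
Natural end conditions: σ_0 = σ_2 = 0.
Hence σ_0 = 0, σ_1 = -51/2, σ_2 = 0.

-25.5000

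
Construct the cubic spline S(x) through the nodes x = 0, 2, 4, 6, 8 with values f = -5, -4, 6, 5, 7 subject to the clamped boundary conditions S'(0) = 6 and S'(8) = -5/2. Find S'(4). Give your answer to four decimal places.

2.8214

With m_i denoting the second derivative at x_i, h_i = 2, 2, 2, 2, and Δ_i = (y_(i+1) − y_i)/h_i = 1/2, 5, -1/2, 1:
  2·m_0 + 8·m_1 + 2·m_2 = 6(Δ_1 - Δ_0) = 27
  2·m_1 + 8·m_2 + 2·m_3 = 6(Δ_2 - Δ_1) = -33
  2·m_2 + 8·m_3 + 2·m_4 = 6(Δ_3 - Δ_2) = 9
Clamped end conditions give two more equations: 2h_0·m_0 + h_0·m_1 = 6(Δ_0 - S'(0)) = -33 and h_3·m_3 + 2h_3·m_4 = 6(S'(8) - Δ_3) = -21.
Forward elimination and back-substitution give m_0 = -1391/112, m_1 = 467/56, m_2 = -119/16, m_3 = 275/56, m_4 = -863/112.
On [4, 6], S'(x) = b_2 + 2c_2·(x - 4) + 3d_2·(x - 4)² with b_2 = Δ_2 - h_2(2m_2 + m_3)/6 = 79/28, c_2 = m_2/2 = -119/32, d_2 = (m_3 - m_2)/(6h_2) = 461/448. So S'(4) = 79/28.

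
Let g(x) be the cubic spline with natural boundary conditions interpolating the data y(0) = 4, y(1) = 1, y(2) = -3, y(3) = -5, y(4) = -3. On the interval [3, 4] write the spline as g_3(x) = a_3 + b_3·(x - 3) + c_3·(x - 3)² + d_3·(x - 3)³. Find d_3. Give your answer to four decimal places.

With M_i denoting the second derivative at x_i, h_i = 1, 1, 1, 1, and Δ_i = (y_(i+1) − y_i)/h_i = -3, -4, -2, 2:
  1·M_0 + 4·M_1 + 1·M_2 = 6(Δ_1 - Δ_0) = -6
  1·M_1 + 4·M_2 + 1·M_3 = 6(Δ_2 - Δ_1) = 12
  1·M_2 + 4·M_3 + 1·M_4 = 6(Δ_3 - Δ_2) = 24
Natural end conditions: M_0 = M_4 = 0.
Solving: M_0 = 0, M_1 = -57/28, M_2 = 15/7, M_3 = 153/28, M_4 = 0.
On [3, 4], with g_3(x) = a_3 + b_3·(x - 3) + c_3·(x - 3)² + d_3·(x - 3)³: c_3 = M_3/2 = 153/56, d_3 = (M_4 - M_3)/(6h_3) = -51/56, b_3 = Δ_3 - h_3(2M_3 + M_4)/6 = 5/28.

-0.9107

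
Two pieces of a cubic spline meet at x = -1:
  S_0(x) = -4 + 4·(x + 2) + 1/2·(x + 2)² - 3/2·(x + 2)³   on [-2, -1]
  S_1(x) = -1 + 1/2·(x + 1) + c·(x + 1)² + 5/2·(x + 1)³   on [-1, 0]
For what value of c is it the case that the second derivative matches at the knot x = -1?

S_0''(x) = 1 - 9·(x + 2), so S_0''(-1) = -8. On the right, S_1''(-1) = 2c, so c = -4.

-4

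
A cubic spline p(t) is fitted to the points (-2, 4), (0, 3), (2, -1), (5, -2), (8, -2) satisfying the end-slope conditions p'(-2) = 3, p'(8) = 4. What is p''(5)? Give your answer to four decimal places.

Write M_i for p''(x_i). With h_i = 2, 2, 3, 3 and divided differences Δ_i = -1/2, -2, -1/3, 0, the continuity of p' gives the tridiagonal system
  2·M_0 + 8·M_1 + 2·M_2 = 6(Δ_1 - Δ_0) = -9
  2·M_1 + 10·M_2 + 3·M_3 = 6(Δ_2 - Δ_1) = 10
  3·M_2 + 12·M_3 + 3·M_4 = 6(Δ_3 - Δ_2) = 2
Clamped end conditions give two more equations: 2h_0·M_0 + h_0·M_1 = 6(Δ_0 - p'(-2)) = -21 and h_3·M_3 + 2h_3·M_4 = 6(p'(8) - Δ_3) = 24.
Forward elimination and back-substitution give M_0 = -103/20, M_1 = -1/5, M_2 = 29/20, M_3 = -41/30, M_4 = 281/60.

-1.3667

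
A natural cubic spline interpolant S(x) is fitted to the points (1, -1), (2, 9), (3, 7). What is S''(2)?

Let σ_i = S''(x_i). Step sizes h_i = 1, 1; slopes of the chords Δ_i = (y_(i+1) - y_i)/h_i = 10, -2.
  1·σ_0 + 4·σ_1 + 1·σ_2 = 6(Δ_1 - Δ_0) = -72
Natural end conditions: σ_0 = σ_2 = 0.
Solving: σ_0 = 0, σ_1 = -18, σ_2 = 0.

-18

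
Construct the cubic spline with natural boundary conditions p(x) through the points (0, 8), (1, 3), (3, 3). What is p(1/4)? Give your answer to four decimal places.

6.5547

Put M_i = p'' at the i-th knot. Here h = (1, 2) and Δ = (-5, 0), so the interior equations h_(i-1)·M_(i-1) + 2(h_(i-1)+h_i)·M_i + h_i·M_(i+1) = 6(Δ_i − Δ_(i-1)) read
  1·M_0 + 6·M_1 + 2·M_2 = 6(Δ_1 - Δ_0) = 30
Natural end conditions: M_0 = M_2 = 0.
Solving the tridiagonal system: M_0 = 0, M_1 = 5, M_2 = 0.
On [0, 1], p(x) = 8 - 35/6·x + 0·x² + 5/6·x³.
With x = 1/4: p(1/4) = 839/128.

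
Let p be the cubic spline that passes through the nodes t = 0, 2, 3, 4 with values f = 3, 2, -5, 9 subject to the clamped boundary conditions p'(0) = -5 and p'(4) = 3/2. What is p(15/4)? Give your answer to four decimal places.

6.9329

Put M_i = p'' at the i-th knot. Here h = (2, 1, 1) and Δ = (-1/2, -7, 14), so the interior equations h_(i-1)·M_(i-1) + 2(h_(i-1)+h_i)·M_i + h_i·M_(i+1) = 6(Δ_i − Δ_(i-1)) read
  2·M_0 + 6·M_1 + 1·M_2 = 6(Δ_1 - Δ_0) = -39
  1·M_1 + 4·M_2 + 1·M_3 = 6(Δ_2 - Δ_1) = 126
Clamped end conditions give two more equations: 2h_0·M_0 + h_0·M_1 = 6(Δ_0 - p'(0)) = 27 and h_2·M_2 + 2h_2·M_3 = 6(p'(4) - Δ_2) = -75.
Hence M_0 = 190/11, M_1 = -463/22, M_2 = 580/11, M_3 = -1405/22.
On [3, 4], p(t) = -5 + 311/44·(t - 3) + 290/11·(t - 3)² - 855/44·(t - 3)³.
With (t - 3) = 3/4: p(15/4) = 19523/2816.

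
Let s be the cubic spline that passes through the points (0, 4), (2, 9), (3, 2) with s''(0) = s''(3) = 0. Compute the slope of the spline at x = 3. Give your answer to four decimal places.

With M_i denoting the second derivative at x_i, h_i = 2, 1, and Δ_i = (y_(i+1) − y_i)/h_i = 5/2, -7:
  2·M_0 + 6·M_1 + 1·M_2 = 6(Δ_1 - Δ_0) = -57
Natural end conditions: M_0 = M_2 = 0.
Forward elimination and back-substitution give M_0 = 0, M_1 = -19/2, M_2 = 0.
On [2, 3], s'(x) = b_1 + 2c_1·(x - 2) + 3d_1·(x - 2)² with b_1 = Δ_1 - h_1(2M_1 + M_2)/6 = -23/6, c_1 = M_1/2 = -19/4, d_1 = (M_2 - M_1)/(6h_1) = 19/12. So s'(3) = -103/12.

-8.5833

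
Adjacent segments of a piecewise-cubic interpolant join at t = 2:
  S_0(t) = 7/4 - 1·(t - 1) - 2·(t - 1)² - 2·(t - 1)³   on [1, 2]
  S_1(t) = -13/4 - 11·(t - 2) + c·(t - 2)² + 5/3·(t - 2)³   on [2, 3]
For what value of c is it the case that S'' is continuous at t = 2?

S_0''(t) = -4 - 12·(t - 1), so S_0''(2) = -16. On the right, S_1''(2) = 2c, so c = -8.

-8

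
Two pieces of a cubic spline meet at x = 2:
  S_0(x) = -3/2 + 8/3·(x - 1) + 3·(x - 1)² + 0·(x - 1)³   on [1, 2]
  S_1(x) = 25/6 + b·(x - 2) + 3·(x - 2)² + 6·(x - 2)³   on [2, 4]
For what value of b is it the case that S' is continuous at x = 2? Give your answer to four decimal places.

S_0'(x) = 8/3 + 6·(x - 1) + 0·(x - 1)², so S_0'(2) = 26/3. On the right, S_1'(2) = b, so b = 26/3.

8.6667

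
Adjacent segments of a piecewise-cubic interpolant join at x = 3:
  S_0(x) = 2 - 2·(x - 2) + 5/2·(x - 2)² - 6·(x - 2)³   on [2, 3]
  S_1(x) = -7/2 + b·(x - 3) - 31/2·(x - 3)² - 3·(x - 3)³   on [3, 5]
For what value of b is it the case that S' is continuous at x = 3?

-15

S_0'(x) = -2 + 5·(x - 2) - 18·(x - 2)², so S_0'(3) = -15. On the right, S_1'(3) = b, so b = -15.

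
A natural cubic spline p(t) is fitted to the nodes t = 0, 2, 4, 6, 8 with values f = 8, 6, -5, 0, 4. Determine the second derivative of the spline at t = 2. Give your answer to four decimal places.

With M_i denoting the second derivative at x_i, h_i = 2, 2, 2, 2, and Δ_i = (y_(i+1) − y_i)/h_i = -1, -11/2, 5/2, 2:
  2·M_0 + 8·M_1 + 2·M_2 = 6(Δ_1 - Δ_0) = -27
  2·M_1 + 8·M_2 + 2·M_3 = 6(Δ_2 - Δ_1) = 48
  2·M_2 + 8·M_3 + 2·M_4 = 6(Δ_3 - Δ_2) = -3
Natural end conditions: M_0 = M_4 = 0.
Forward elimination and back-substitution give M_0 = 0, M_1 = -75/14, M_2 = 111/14, M_3 = -33/14, M_4 = 0.

-5.3571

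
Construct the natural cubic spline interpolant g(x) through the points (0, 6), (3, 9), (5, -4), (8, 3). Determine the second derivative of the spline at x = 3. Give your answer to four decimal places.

-5.7917

Let M_i = g''(x_i). Step sizes h_i = 3, 2, 3; slopes of the chords Δ_i = (y_(i+1) - y_i)/h_i = 1, -13/2, 7/3.
  3·M_0 + 10·M_1 + 2·M_2 = 6(Δ_1 - Δ_0) = -45
  2·M_1 + 10·M_2 + 3·M_3 = 6(Δ_2 - Δ_1) = 53
Natural end conditions: M_0 = M_3 = 0.
Forward elimination and back-substitution give M_0 = 0, M_1 = -139/24, M_2 = 155/24, M_3 = 0.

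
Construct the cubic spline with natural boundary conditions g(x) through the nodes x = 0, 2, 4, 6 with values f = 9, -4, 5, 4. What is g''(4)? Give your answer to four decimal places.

Let M_i = g''(x_i). Step sizes h_i = 2, 2, 2; slopes of the chords Δ_i = (y_(i+1) - y_i)/h_i = -13/2, 9/2, -1/2.
  2·M_0 + 8·M_1 + 2·M_2 = 6(Δ_1 - Δ_0) = 66
  2·M_1 + 8·M_2 + 2·M_3 = 6(Δ_2 - Δ_1) = -30
Natural end conditions: M_0 = M_3 = 0.
Solving: M_0 = 0, M_1 = 49/5, M_2 = -31/5, M_3 = 0.

-6.2000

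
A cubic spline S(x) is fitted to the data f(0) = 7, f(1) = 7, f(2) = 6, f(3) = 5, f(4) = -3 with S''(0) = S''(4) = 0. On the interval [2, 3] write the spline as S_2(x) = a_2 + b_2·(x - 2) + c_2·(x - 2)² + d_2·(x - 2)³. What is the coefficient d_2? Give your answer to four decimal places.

-2.4643

With m_i denoting the second derivative at x_i, h_i = 1, 1, 1, 1, and Δ_i = (y_(i+1) − y_i)/h_i = 0, -1, -1, -8:
  1·m_0 + 4·m_1 + 1·m_2 = 6(Δ_1 - Δ_0) = -6
  1·m_1 + 4·m_2 + 1·m_3 = 6(Δ_2 - Δ_1) = 0
  1·m_2 + 4·m_3 + 1·m_4 = 6(Δ_3 - Δ_2) = -42
Natural end conditions: m_0 = m_4 = 0.
Solving: m_0 = 0, m_1 = -33/14, m_2 = 24/7, m_3 = -159/14, m_4 = 0.
On [2, 3], with S_2(x) = a_2 + b_2·(x - 2) + c_2·(x - 2)² + d_2·(x - 2)³: c_2 = m_2/2 = 12/7, d_2 = (m_3 - m_2)/(6h_2) = -69/28, b_2 = Δ_2 - h_2(2m_2 + m_3)/6 = -1/4.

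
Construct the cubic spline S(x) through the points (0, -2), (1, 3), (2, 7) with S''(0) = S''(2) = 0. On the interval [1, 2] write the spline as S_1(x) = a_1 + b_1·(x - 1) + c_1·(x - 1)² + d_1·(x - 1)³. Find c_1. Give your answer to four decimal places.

-0.7500

Write M_i for S''(x_i). With h_i = 1, 1 and divided differences Δ_i = 5, 4, the continuity of S' gives the tridiagonal system
  1·M_0 + 4·M_1 + 1·M_2 = 6(Δ_1 - Δ_0) = -6
Natural end conditions: M_0 = M_2 = 0.
Solving the tridiagonal system: M_0 = 0, M_1 = -3/2, M_2 = 0.
On [1, 2], with S_1(x) = a_1 + b_1·(x - 1) + c_1·(x - 1)² + d_1·(x - 1)³: c_1 = M_1/2 = -3/4, d_1 = (M_2 - M_1)/(6h_1) = 1/4, b_1 = Δ_1 - h_1(2M_1 + M_2)/6 = 9/2.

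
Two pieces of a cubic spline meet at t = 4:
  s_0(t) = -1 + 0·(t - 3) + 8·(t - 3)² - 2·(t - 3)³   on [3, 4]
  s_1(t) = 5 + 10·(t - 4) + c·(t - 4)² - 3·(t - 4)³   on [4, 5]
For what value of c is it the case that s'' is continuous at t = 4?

s_0''(t) = 16 - 12·(t - 3), so s_0''(4) = 4. On the right, s_1''(4) = 2c, so c = 2.

2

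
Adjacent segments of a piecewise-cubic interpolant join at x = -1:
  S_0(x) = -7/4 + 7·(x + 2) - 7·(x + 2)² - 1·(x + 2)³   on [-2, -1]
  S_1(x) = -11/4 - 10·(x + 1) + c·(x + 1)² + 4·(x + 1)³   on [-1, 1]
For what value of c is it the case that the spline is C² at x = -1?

-10

S_0''(x) = -14 - 6·(x + 2), so S_0''(-1) = -20. On the right, S_1''(-1) = 2c, so c = -10.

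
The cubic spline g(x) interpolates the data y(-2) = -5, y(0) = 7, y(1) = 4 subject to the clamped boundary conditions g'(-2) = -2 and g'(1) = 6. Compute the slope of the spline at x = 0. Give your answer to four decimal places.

Write σ_i for g''(x_i). With h_i = 2, 1 and divided differences Δ_i = 6, -3, the continuity of g' gives the tridiagonal system
  2·σ_0 + 6·σ_1 + 1·σ_2 = 6(Δ_1 - Δ_0) = -54
Clamped end conditions give two more equations: 2h_0·σ_0 + h_0·σ_1 = 6(Δ_0 - g'(-2)) = 48 and h_1·σ_1 + 2h_1·σ_2 = 6(g'(1) - Δ_1) = 54.
Solving: σ_0 = 71/3, σ_1 = -70/3, σ_2 = 116/3.
On [0, 1], g'(x) = b_1 + 2c_1·x + 3d_1·x² with b_1 = Δ_1 - h_1(2σ_1 + σ_2)/6 = -5/3, c_1 = σ_1/2 = -35/3, d_1 = (σ_2 - σ_1)/(6h_1) = 31/3. So g'(0) = -5/3.

-1.6667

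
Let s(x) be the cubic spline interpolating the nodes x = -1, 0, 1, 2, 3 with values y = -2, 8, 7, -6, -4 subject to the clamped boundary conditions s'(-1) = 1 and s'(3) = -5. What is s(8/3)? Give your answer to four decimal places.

With M_i denoting the second derivative at x_i, h_i = 1, 1, 1, 1, and Δ_i = (y_(i+1) − y_i)/h_i = 10, -1, -13, 2:
  1·M_0 + 4·M_1 + 1·M_2 = 6(Δ_1 - Δ_0) = -66
  1·M_1 + 4·M_2 + 1·M_3 = 6(Δ_2 - Δ_1) = -72
  1·M_2 + 4·M_3 + 1·M_4 = 6(Δ_3 - Δ_2) = 90
Clamped end conditions give two more equations: 2h_0·M_0 + h_0·M_1 = 6(Δ_0 - s'(-1)) = 54 and h_3·M_3 + 2h_3·M_4 = 6(s'(3) - Δ_3) = -42.
Forward elimination and back-substitution give M_0 = 519/14, M_1 = -141/7, M_2 = -45/2, M_3 = 267/7, M_4 = -561/14.
On [2, 3], s(x) = -6 - 113/28·(x - 2) + 267/14·(x - 2)² - 365/28·(x - 2)³.
With (x - 2) = 2/3: s(8/3) = -1541/378.

-4.0767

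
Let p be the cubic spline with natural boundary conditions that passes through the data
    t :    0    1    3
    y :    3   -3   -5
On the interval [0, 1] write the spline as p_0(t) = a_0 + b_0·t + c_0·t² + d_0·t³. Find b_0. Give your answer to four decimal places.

Put m_i = p'' at the i-th knot. Here h = (1, 2) and Δ = (-6, -1), so the interior equations h_(i-1)·m_(i-1) + 2(h_(i-1)+h_i)·m_i + h_i·m_(i+1) = 6(Δ_i − Δ_(i-1)) read
  1·m_0 + 6·m_1 + 2·m_2 = 6(Δ_1 - Δ_0) = 30
Natural end conditions: m_0 = m_2 = 0.
Solving the tridiagonal system: m_0 = 0, m_1 = 5, m_2 = 0.
On [0, 1], with p_0(t) = a_0 + b_0·t + c_0·t² + d_0·t³: c_0 = m_0/2 = 0, d_0 = (m_1 - m_0)/(6h_0) = 5/6, b_0 = Δ_0 - h_0(2m_0 + m_1)/6 = -41/6.

-6.8333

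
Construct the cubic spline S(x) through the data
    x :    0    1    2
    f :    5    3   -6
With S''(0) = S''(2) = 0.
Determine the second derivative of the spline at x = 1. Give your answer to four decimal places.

-10.5000

With m_i denoting the second derivative at x_i, h_i = 1, 1, and Δ_i = (y_(i+1) − y_i)/h_i = -2, -9:
  1·m_0 + 4·m_1 + 1·m_2 = 6(Δ_1 - Δ_0) = -42
Natural end conditions: m_0 = m_2 = 0.
Solving: m_0 = 0, m_1 = -21/2, m_2 = 0.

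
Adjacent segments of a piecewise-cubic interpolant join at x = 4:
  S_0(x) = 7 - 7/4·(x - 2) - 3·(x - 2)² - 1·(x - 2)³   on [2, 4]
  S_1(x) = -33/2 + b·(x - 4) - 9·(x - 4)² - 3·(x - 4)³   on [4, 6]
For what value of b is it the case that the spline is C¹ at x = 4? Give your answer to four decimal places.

S_0'(x) = -7/4 - 6·(x - 2) - 3·(x - 2)², so S_0'(4) = -103/4. On the right, S_1'(4) = b, so b = -103/4.

-25.7500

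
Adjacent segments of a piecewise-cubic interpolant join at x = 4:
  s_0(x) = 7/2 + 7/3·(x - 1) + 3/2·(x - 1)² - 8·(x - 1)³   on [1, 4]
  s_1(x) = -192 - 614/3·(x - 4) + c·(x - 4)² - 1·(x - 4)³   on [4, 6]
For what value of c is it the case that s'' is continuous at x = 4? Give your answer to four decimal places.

s_0''(x) = 3 - 48·(x - 1), so s_0''(4) = -141. On the right, s_1''(4) = 2c, so c = -141/2.

-70.5000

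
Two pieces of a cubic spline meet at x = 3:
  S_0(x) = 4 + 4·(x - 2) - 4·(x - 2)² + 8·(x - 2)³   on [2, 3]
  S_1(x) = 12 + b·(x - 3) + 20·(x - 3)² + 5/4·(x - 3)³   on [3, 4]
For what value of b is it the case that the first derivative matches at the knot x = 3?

20

S_0'(x) = 4 - 8·(x - 2) + 24·(x - 2)², so S_0'(3) = 20. On the right, S_1'(3) = b, so b = 20.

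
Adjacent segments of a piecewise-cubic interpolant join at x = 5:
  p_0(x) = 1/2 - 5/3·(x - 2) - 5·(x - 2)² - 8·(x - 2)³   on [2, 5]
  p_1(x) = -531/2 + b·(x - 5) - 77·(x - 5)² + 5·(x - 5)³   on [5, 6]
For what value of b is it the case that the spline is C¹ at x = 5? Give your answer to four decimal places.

-247.6667

p_0'(x) = -5/3 - 10·(x - 2) - 24·(x - 2)², so p_0'(5) = -743/3. On the right, p_1'(5) = b, so b = -743/3.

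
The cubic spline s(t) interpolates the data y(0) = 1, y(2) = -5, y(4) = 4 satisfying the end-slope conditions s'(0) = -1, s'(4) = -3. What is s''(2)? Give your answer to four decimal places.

12.2500

Write M_i for s''(x_i). With h_i = 2, 2 and divided differences Δ_i = -3, 9/2, the continuity of s' gives the tridiagonal system
  2·M_0 + 8·M_1 + 2·M_2 = 6(Δ_1 - Δ_0) = 45
Clamped end conditions give two more equations: 2h_0·M_0 + h_0·M_1 = 6(Δ_0 - s'(0)) = -12 and h_1·M_1 + 2h_1·M_2 = 6(s'(4) - Δ_1) = -45.
Forward elimination and back-substitution give M_0 = -73/8, M_1 = 49/4, M_2 = -139/8.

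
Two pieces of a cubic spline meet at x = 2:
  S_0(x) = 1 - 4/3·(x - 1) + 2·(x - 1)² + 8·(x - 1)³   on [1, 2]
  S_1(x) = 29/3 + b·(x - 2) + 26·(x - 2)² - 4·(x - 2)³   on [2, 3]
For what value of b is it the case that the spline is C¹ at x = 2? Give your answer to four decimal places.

26.6667

S_0'(x) = -4/3 + 4·(x - 1) + 24·(x - 1)², so S_0'(2) = 80/3. On the right, S_1'(2) = b, so b = 80/3.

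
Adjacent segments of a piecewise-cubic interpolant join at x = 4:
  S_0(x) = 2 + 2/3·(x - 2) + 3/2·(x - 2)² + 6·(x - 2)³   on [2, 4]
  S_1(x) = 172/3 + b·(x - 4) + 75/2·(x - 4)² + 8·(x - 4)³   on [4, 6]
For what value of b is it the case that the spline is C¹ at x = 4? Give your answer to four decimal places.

78.6667

S_0'(x) = 2/3 + 3·(x - 2) + 18·(x - 2)², so S_0'(4) = 236/3. On the right, S_1'(4) = b, so b = 236/3.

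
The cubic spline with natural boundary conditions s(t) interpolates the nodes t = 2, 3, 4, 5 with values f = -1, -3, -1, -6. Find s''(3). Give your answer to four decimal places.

Put m_i = s'' at the i-th knot. Here h = (1, 1, 1) and Δ = (-2, 2, -5), so the interior equations h_(i-1)·m_(i-1) + 2(h_(i-1)+h_i)·m_i + h_i·m_(i+1) = 6(Δ_i − Δ_(i-1)) read
  1·m_0 + 4·m_1 + 1·m_2 = 6(Δ_1 - Δ_0) = 24
  1·m_1 + 4·m_2 + 1·m_3 = 6(Δ_2 - Δ_1) = -42
Natural end conditions: m_0 = m_3 = 0.
Solving the tridiagonal system: m_0 = 0, m_1 = 46/5, m_2 = -64/5, m_3 = 0.

9.2000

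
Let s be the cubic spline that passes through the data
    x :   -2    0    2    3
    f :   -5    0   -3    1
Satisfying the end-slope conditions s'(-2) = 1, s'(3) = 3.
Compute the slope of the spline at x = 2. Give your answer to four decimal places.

With M_i denoting the second derivative at x_i, h_i = 2, 2, 1, and Δ_i = (y_(i+1) − y_i)/h_i = 5/2, -3/2, 4:
  2·M_0 + 8·M_1 + 2·M_2 = 6(Δ_1 - Δ_0) = -24
  2·M_1 + 6·M_2 + 1·M_3 = 6(Δ_2 - Δ_1) = 33
Clamped end conditions give two more equations: 2h_0·M_0 + h_0·M_1 = 6(Δ_0 - s'(-2)) = 9 and h_2·M_2 + 2h_2·M_3 = 6(s'(3) - Δ_2) = -6.
Solving the tridiagonal system: M_0 = 128/23, M_1 = -305/46, M_2 = 206/23, M_3 = -172/23.
On [2, 3], s'(x) = b_2 + 2c_2·(x - 2) + 3d_2·(x - 2)² with b_2 = Δ_2 - h_2(2M_2 + M_3)/6 = 52/23, c_2 = M_2/2 = 103/23, d_2 = (M_3 - M_2)/(6h_2) = -63/23. So s'(2) = 52/23.

2.2609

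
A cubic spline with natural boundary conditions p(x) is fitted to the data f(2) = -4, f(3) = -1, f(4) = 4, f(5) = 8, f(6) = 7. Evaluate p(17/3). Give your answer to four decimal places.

Write M_i for p''(x_i). With h_i = 1, 1, 1, 1 and divided differences Δ_i = 3, 5, 4, -1, the continuity of p' gives the tridiagonal system
  1·M_0 + 4·M_1 + 1·M_2 = 6(Δ_1 - Δ_0) = 12
  1·M_1 + 4·M_2 + 1·M_3 = 6(Δ_2 - Δ_1) = -6
  1·M_2 + 4·M_3 + 1·M_4 = 6(Δ_3 - Δ_2) = -30
Natural end conditions: M_0 = M_4 = 0.
Solving: M_0 = 0, M_1 = 87/28, M_2 = -3/7, M_3 = -207/28, M_4 = 0.
On [5, 6], p(x) = 8 + 41/28·(x - 5) - 207/56·(x - 5)² + 69/56·(x - 5)³.
With (x - 5) = 2/3: p(17/3) = 485/63.

7.6984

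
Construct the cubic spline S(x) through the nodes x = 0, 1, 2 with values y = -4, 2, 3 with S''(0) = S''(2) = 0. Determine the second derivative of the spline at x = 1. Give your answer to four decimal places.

-7.5000

Write σ_i for S''(x_i). With h_i = 1, 1 and divided differences Δ_i = 6, 1, the continuity of S' gives the tridiagonal system
  1·σ_0 + 4·σ_1 + 1·σ_2 = 6(Δ_1 - Δ_0) = -30
Natural end conditions: σ_0 = σ_2 = 0.
Solving the tridiagonal system: σ_0 = 0, σ_1 = -15/2, σ_2 = 0.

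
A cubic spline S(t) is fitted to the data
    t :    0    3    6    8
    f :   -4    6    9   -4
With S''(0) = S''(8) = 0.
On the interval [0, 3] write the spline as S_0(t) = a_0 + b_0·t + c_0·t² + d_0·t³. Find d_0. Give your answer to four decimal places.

Write σ_i for S''(x_i). With h_i = 3, 3, 2 and divided differences Δ_i = 10/3, 1, -13/2, the continuity of S' gives the tridiagonal system
  3·σ_0 + 12·σ_1 + 3·σ_2 = 6(Δ_1 - Δ_0) = -14
  3·σ_1 + 10·σ_2 + 2·σ_3 = 6(Δ_2 - Δ_1) = -45
Natural end conditions: σ_0 = σ_3 = 0.
Solving: σ_0 = 0, σ_1 = -5/111, σ_2 = -166/37, σ_3 = 0.
On [0, 3], with S_0(t) = a_0 + b_0·t + c_0·t² + d_0·t³: c_0 = σ_0/2 = 0, d_0 = (σ_1 - σ_0)/(6h_0) = -5/1998, b_0 = Δ_0 - h_0(2σ_0 + σ_1)/6 = 745/222.

-0.0025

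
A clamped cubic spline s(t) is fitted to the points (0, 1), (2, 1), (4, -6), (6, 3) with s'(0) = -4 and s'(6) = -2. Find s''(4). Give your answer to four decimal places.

Write M_i for s''(x_i). With h_i = 2, 2, 2 and divided differences Δ_i = 0, -7/2, 9/2, the continuity of s' gives the tridiagonal system
  2·M_0 + 8·M_1 + 2·M_2 = 6(Δ_1 - Δ_0) = -21
  2·M_1 + 8·M_2 + 2·M_3 = 6(Δ_2 - Δ_1) = 48
Clamped end conditions give two more equations: 2h_0·M_0 + h_0·M_1 = 6(Δ_0 - s'(0)) = 24 and h_2·M_2 + 2h_2·M_3 = 6(s'(6) - Δ_2) = -39.
Hence M_0 = 151/15, M_1 = -122/15, M_2 = 359/30, M_3 = -236/15.

11.9667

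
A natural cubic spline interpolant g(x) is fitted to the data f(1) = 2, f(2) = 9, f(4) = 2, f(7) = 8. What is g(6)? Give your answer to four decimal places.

3.4286

Let m_i = g''(x_i). Step sizes h_i = 1, 2, 3; slopes of the chords Δ_i = (y_(i+1) - y_i)/h_i = 7, -7/2, 2.
  1·m_0 + 6·m_1 + 2·m_2 = 6(Δ_1 - Δ_0) = -63
  2·m_1 + 10·m_2 + 3·m_3 = 6(Δ_2 - Δ_1) = 33
Natural end conditions: m_0 = m_3 = 0.
Solving the tridiagonal system: m_0 = 0, m_1 = -87/7, m_2 = 81/14, m_3 = 0.
On [4, 7], g(x) = 2 - 53/14·(x - 4) + 81/28·(x - 4)² - 9/28·(x - 4)³.
With (x - 4) = 2: g(6) = 24/7.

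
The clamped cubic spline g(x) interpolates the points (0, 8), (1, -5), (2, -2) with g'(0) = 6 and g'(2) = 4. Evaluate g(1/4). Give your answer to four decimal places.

7.2813

Put m_i = g'' at the i-th knot. Here h = (1, 1) and Δ = (-13, 3), so the interior equations h_(i-1)·m_(i-1) + 2(h_(i-1)+h_i)·m_i + h_i·m_(i+1) = 6(Δ_i − Δ_(i-1)) read
  1·m_0 + 4·m_1 + 1·m_2 = 6(Δ_1 - Δ_0) = 96
Clamped end conditions give two more equations: 2h_0·m_0 + h_0·m_1 = 6(Δ_0 - g'(0)) = -114 and h_1·m_1 + 2h_1·m_2 = 6(g'(2) - Δ_1) = 6.
Solving: m_0 = -82, m_1 = 50, m_2 = -22.
On [0, 1], g(x) = 8 + 6·x - 41·x² + 22·x³.
With x = 1/4: g(1/4) = 233/32.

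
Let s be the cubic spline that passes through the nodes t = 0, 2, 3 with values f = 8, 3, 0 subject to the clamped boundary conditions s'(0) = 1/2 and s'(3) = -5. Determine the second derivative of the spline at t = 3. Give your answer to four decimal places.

Put M_i = s'' at the i-th knot. Here h = (2, 1) and Δ = (-5/2, -3), so the interior equations h_(i-1)·M_(i-1) + 2(h_(i-1)+h_i)·M_i + h_i·M_(i+1) = 6(Δ_i − Δ_(i-1)) read
  2·M_0 + 6·M_1 + 1·M_2 = 6(Δ_1 - Δ_0) = -3
Clamped end conditions give two more equations: 2h_0·M_0 + h_0·M_1 = 6(Δ_0 - s'(0)) = -18 and h_1·M_1 + 2h_1·M_2 = 6(s'(3) - Δ_1) = -12.
Solving the tridiagonal system: M_0 = -35/6, M_1 = 8/3, M_2 = -22/3.

-7.3333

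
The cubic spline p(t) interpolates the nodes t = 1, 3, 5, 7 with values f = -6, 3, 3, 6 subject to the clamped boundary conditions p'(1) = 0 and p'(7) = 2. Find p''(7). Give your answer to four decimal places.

Put M_i = p'' at the i-th knot. Here h = (2, 2, 2) and Δ = (9/2, 0, 3/2), so the interior equations h_(i-1)·M_(i-1) + 2(h_(i-1)+h_i)·M_i + h_i·M_(i+1) = 6(Δ_i − Δ_(i-1)) read
  2·M_0 + 8·M_1 + 2·M_2 = 6(Δ_1 - Δ_0) = -27
  2·M_1 + 8·M_2 + 2·M_3 = 6(Δ_2 - Δ_1) = 9
Clamped end conditions give two more equations: 2h_0·M_0 + h_0·M_1 = 6(Δ_0 - p'(1)) = 27 and h_2·M_2 + 2h_2·M_3 = 6(p'(7) - Δ_2) = 3.
Forward elimination and back-substitution give M_0 = 151/15, M_1 = -199/30, M_2 = 89/30, M_3 = -11/15.

-0.7333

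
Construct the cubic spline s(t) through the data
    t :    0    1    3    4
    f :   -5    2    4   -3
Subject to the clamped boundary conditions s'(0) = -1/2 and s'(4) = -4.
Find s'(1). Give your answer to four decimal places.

Write M_i for s''(x_i). With h_i = 1, 2, 1 and divided differences Δ_i = 7, 1, -7, the continuity of s' gives the tridiagonal system
  1·M_0 + 6·M_1 + 2·M_2 = 6(Δ_1 - Δ_0) = -36
  2·M_1 + 6·M_2 + 1·M_3 = 6(Δ_2 - Δ_1) = -48
Clamped end conditions give two more equations: 2h_0·M_0 + h_0·M_1 = 6(Δ_0 - s'(0)) = 45 and h_2·M_2 + 2h_2·M_3 = 6(s'(4) - Δ_2) = 18.
Solving: M_0 = 926/35, M_1 = -277/35, M_2 = -262/35, M_3 = 446/35.
On [1, 3], s'(t) = b_1 + 2c_1·(t - 1) + 3d_1·(t - 1)² with b_1 = Δ_1 - h_1(2M_1 + M_2)/6 = 307/35, c_1 = M_1/2 = -277/70, d_1 = (M_2 - M_1)/(6h_1) = 1/28. So s'(1) = 307/35.

8.7714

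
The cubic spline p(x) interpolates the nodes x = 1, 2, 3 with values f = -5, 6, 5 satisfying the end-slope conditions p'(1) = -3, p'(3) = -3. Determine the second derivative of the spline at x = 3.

Write M_i for p''(x_i). With h_i = 1, 1 and divided differences Δ_i = 11, -1, the continuity of p' gives the tridiagonal system
  1·M_0 + 4·M_1 + 1·M_2 = 6(Δ_1 - Δ_0) = -72
Clamped end conditions give two more equations: 2h_0·M_0 + h_0·M_1 = 6(Δ_0 - p'(1)) = 84 and h_1·M_1 + 2h_1·M_2 = 6(p'(3) - Δ_1) = -12.
Forward elimination and back-substitution give M_0 = 60, M_1 = -36, M_2 = 12.

12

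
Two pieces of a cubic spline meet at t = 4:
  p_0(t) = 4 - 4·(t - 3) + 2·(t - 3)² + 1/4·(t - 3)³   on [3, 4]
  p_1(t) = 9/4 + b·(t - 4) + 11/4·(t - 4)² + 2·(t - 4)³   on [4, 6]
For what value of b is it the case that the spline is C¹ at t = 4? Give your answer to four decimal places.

0.7500

p_0'(t) = -4 + 4·(t - 3) + 3/4·(t - 3)², so p_0'(4) = 3/4. On the right, p_1'(4) = b, so b = 3/4.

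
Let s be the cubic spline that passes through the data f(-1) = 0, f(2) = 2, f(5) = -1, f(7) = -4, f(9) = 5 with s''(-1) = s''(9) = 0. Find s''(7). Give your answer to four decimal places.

4.7714

Let M_i = s''(x_i). Step sizes h_i = 3, 3, 2, 2; slopes of the chords Δ_i = (y_(i+1) - y_i)/h_i = 2/3, -1, -3/2, 9/2.
  3·M_0 + 12·M_1 + 3·M_2 = 6(Δ_1 - Δ_0) = -10
  3·M_1 + 10·M_2 + 2·M_3 = 6(Δ_2 - Δ_1) = -3
  2·M_2 + 8·M_3 + 2·M_4 = 6(Δ_3 - Δ_2) = 36
Natural end conditions: M_0 = M_4 = 0.
Solving the tridiagonal system: M_0 = 0, M_1 = -59/105, M_2 = -38/35, M_3 = 167/35, M_4 = 0.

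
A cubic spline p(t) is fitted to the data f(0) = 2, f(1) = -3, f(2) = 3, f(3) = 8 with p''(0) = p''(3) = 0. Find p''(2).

Write M_i for p''(x_i). With h_i = 1, 1, 1 and divided differences Δ_i = -5, 6, 5, the continuity of p' gives the tridiagonal system
  1·M_0 + 4·M_1 + 1·M_2 = 6(Δ_1 - Δ_0) = 66
  1·M_1 + 4·M_2 + 1·M_3 = 6(Δ_2 - Δ_1) = -6
Natural end conditions: M_0 = M_3 = 0.
Hence M_0 = 0, M_1 = 18, M_2 = -6, M_3 = 0.

-6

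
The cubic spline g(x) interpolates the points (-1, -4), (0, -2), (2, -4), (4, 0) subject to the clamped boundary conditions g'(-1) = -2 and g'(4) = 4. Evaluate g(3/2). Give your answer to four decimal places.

-3.2391

With σ_i denoting the second derivative at x_i, h_i = 1, 2, 2, and Δ_i = (y_(i+1) − y_i)/h_i = 2, -1, 2:
  1·σ_0 + 6·σ_1 + 2·σ_2 = 6(Δ_1 - Δ_0) = -18
  2·σ_1 + 8·σ_2 + 2·σ_3 = 6(Δ_2 - Δ_1) = 18
Clamped end conditions give two more equations: 2h_0·σ_0 + h_0·σ_1 = 6(Δ_0 - g'(-1)) = 24 and h_2·σ_2 + 2h_2·σ_3 = 6(g'(4) - Δ_2) = 12.
Solving: σ_0 = 354/23, σ_1 = -156/23, σ_2 = 84/23, σ_3 = 27/23.
On [0, 2], g(x) = -2 + 53/23·x - 78/23·x² + 20/23·x³.
With x = 3/2: g(3/2) = -149/46.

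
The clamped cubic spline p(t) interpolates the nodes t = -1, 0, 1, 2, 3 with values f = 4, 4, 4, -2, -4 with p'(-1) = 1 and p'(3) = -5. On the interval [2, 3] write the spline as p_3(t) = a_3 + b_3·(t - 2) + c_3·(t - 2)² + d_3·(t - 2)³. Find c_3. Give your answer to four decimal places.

6.6429

Let M_i = p''(x_i). Step sizes h_i = 1, 1, 1, 1; slopes of the chords Δ_i = (y_(i+1) - y_i)/h_i = 0, 0, -6, -2.
  1·M_0 + 4·M_1 + 1·M_2 = 6(Δ_1 - Δ_0) = 0
  1·M_1 + 4·M_2 + 1·M_3 = 6(Δ_2 - Δ_1) = -36
  1·M_2 + 4·M_3 + 1·M_4 = 6(Δ_3 - Δ_2) = 24
Clamped end conditions give two more equations: 2h_0·M_0 + h_0·M_1 = 6(Δ_0 - p'(-1)) = -6 and h_3·M_3 + 2h_3·M_4 = 6(p'(3) - Δ_3) = -18.
Hence M_0 = -75/14, M_1 = 33/7, M_2 = -27/2, M_3 = 93/7, M_4 = -219/14.
On [2, 3], with p_3(t) = a_3 + b_3·(t - 2) + c_3·(t - 2)² + d_3·(t - 2)³: c_3 = M_3/2 = 93/14, d_3 = (M_4 - M_3)/(6h_3) = -135/28, b_3 = Δ_3 - h_3(2M_3 + M_4)/6 = -107/28.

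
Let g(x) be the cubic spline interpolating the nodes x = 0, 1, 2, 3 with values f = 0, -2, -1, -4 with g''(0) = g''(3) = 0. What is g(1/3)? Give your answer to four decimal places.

Let m_i = g''(x_i). Step sizes h_i = 1, 1, 1; slopes of the chords Δ_i = (y_(i+1) - y_i)/h_i = -2, 1, -3.
  1·m_0 + 4·m_1 + 1·m_2 = 6(Δ_1 - Δ_0) = 18
  1·m_1 + 4·m_2 + 1·m_3 = 6(Δ_2 - Δ_1) = -24
Natural end conditions: m_0 = m_3 = 0.
Solving: m_0 = 0, m_1 = 32/5, m_2 = -38/5, m_3 = 0.
On [0, 1], g(x) = 0 - 46/15·x + 0·x² + 16/15·x³.
With x = 1/3: g(1/3) = -398/405.

-0.9827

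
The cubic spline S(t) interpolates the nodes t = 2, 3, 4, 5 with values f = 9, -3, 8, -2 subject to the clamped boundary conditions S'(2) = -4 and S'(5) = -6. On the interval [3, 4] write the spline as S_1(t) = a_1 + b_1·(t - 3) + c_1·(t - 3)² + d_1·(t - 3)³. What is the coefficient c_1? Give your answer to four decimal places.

Let m_i = S''(x_i). Step sizes h_i = 1, 1, 1; slopes of the chords Δ_i = (y_(i+1) - y_i)/h_i = -12, 11, -10.
  1·m_0 + 4·m_1 + 1·m_2 = 6(Δ_1 - Δ_0) = 138
  1·m_1 + 4·m_2 + 1·m_3 = 6(Δ_2 - Δ_1) = -126
Clamped end conditions give two more equations: 2h_0·m_0 + h_0·m_1 = 6(Δ_0 - S'(2)) = -48 and h_2·m_2 + 2h_2·m_3 = 6(S'(5) - Δ_2) = 24.
Hence m_0 = -166/3, m_1 = 188/3, m_2 = -172/3, m_3 = 122/3.
On [3, 4], with S_1(t) = a_1 + b_1·(t - 3) + c_1·(t - 3)² + d_1·(t - 3)³: c_1 = m_1/2 = 94/3, d_1 = (m_2 - m_1)/(6h_1) = -20, b_1 = Δ_1 - h_1(2m_1 + m_2)/6 = -1/3.

31.3333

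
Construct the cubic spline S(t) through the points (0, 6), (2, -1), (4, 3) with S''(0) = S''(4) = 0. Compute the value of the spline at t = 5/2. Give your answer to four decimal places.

-0.9023

Let M_i = S''(x_i). Step sizes h_i = 2, 2; slopes of the chords Δ_i = (y_(i+1) - y_i)/h_i = -7/2, 2.
  2·M_0 + 8·M_1 + 2·M_2 = 6(Δ_1 - Δ_0) = 33
Natural end conditions: M_0 = M_2 = 0.
Solving: M_0 = 0, M_1 = 33/8, M_2 = 0.
On [2, 4], S(t) = -1 - 3/4·(t - 2) + 33/16·(t - 2)² - 11/32·(t - 2)³.
With (t - 2) = 1/2: S(5/2) = -231/256.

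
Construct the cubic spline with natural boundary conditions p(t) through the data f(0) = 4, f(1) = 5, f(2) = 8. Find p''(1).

Let m_i = p''(x_i). Step sizes h_i = 1, 1; slopes of the chords Δ_i = (y_(i+1) - y_i)/h_i = 1, 3.
  1·m_0 + 4·m_1 + 1·m_2 = 6(Δ_1 - Δ_0) = 12
Natural end conditions: m_0 = m_2 = 0.
Forward elimination and back-substitution give m_0 = 0, m_1 = 3, m_2 = 0.

3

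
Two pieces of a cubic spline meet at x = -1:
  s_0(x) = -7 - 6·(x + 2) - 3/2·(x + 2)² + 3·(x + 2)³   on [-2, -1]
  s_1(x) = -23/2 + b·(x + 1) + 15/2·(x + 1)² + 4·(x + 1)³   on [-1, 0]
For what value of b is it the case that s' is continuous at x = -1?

0

s_0'(x) = -6 - 3·(x + 2) + 9·(x + 2)², so s_0'(-1) = 0. On the right, s_1'(-1) = b, so b = 0.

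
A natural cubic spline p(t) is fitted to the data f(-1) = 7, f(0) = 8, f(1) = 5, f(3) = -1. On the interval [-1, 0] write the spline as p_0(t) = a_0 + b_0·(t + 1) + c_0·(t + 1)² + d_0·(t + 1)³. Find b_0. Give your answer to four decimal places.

2.0435

Put M_i = p'' at the i-th knot. Here h = (1, 1, 2) and Δ = (1, -3, -3), so the interior equations h_(i-1)·M_(i-1) + 2(h_(i-1)+h_i)·M_i + h_i·M_(i+1) = 6(Δ_i − Δ_(i-1)) read
  1·M_0 + 4·M_1 + 1·M_2 = 6(Δ_1 - Δ_0) = -24
  1·M_1 + 6·M_2 + 2·M_3 = 6(Δ_2 - Δ_1) = 0
Natural end conditions: M_0 = M_3 = 0.
Forward elimination and back-substitution give M_0 = 0, M_1 = -144/23, M_2 = 24/23, M_3 = 0.
On [-1, 0], with p_0(t) = a_0 + b_0·(t + 1) + c_0·(t + 1)² + d_0·(t + 1)³: c_0 = M_0/2 = 0, d_0 = (M_1 - M_0)/(6h_0) = -24/23, b_0 = Δ_0 - h_0(2M_0 + M_1)/6 = 47/23.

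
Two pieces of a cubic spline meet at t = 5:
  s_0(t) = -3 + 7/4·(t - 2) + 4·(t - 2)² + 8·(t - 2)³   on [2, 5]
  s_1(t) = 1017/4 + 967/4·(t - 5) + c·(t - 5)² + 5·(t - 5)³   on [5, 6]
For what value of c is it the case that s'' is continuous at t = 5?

s_0''(t) = 8 + 48·(t - 2), so s_0''(5) = 152. On the right, s_1''(5) = 2c, so c = 76.

76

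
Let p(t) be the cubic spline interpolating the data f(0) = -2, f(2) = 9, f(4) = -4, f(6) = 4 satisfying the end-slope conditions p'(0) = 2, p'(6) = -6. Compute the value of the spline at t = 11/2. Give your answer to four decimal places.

Write M_i for p''(x_i). With h_i = 2, 2, 2 and divided differences Δ_i = 11/2, -13/2, 4, the continuity of p' gives the tridiagonal system
  2·M_0 + 8·M_1 + 2·M_2 = 6(Δ_1 - Δ_0) = -72
  2·M_1 + 8·M_2 + 2·M_3 = 6(Δ_2 - Δ_1) = 63
Clamped end conditions give two more equations: 2h_0·M_0 + h_0·M_1 = 6(Δ_0 - p'(0)) = 21 and h_2·M_2 + 2h_2·M_3 = 6(p'(6) - Δ_2) = -60.
Solving: M_0 = 206/15, M_1 = -509/30, M_2 = 272/15, M_3 = -361/15.
On [4, 6], p(t) = -4 - 1/15·(t - 4) + 136/15·(t - 4)² - 211/60·(t - 4)³.
With (t - 4) = 3/2: p(11/2) = 709/160.

4.4313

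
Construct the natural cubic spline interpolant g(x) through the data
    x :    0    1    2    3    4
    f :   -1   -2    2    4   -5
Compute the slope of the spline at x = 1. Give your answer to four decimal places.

1.5714

Put m_i = g'' at the i-th knot. Here h = (1, 1, 1, 1) and Δ = (-1, 4, 2, -9), so the interior equations h_(i-1)·m_(i-1) + 2(h_(i-1)+h_i)·m_i + h_i·m_(i+1) = 6(Δ_i − Δ_(i-1)) read
  1·m_0 + 4·m_1 + 1·m_2 = 6(Δ_1 - Δ_0) = 30
  1·m_1 + 4·m_2 + 1·m_3 = 6(Δ_2 - Δ_1) = -12
  1·m_2 + 4·m_3 + 1·m_4 = 6(Δ_3 - Δ_2) = -66
Natural end conditions: m_0 = m_4 = 0.
Solving the tridiagonal system: m_0 = 0, m_1 = 54/7, m_2 = -6/7, m_3 = -114/7, m_4 = 0.
On [1, 2], g'(x) = b_1 + 2c_1·(x - 1) + 3d_1·(x - 1)² with b_1 = Δ_1 - h_1(2m_1 + m_2)/6 = 11/7, c_1 = m_1/2 = 27/7, d_1 = (m_2 - m_1)/(6h_1) = -10/7. So g'(1) = 11/7.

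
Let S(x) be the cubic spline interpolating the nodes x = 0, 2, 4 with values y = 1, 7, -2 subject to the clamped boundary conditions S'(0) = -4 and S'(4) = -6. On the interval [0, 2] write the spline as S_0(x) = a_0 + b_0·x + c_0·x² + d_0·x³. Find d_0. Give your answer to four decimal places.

-2.1563

Let m_i = S''(x_i). Step sizes h_i = 2, 2; slopes of the chords Δ_i = (y_(i+1) - y_i)/h_i = 3, -9/2.
  2·m_0 + 8·m_1 + 2·m_2 = 6(Δ_1 - Δ_0) = -45
Clamped end conditions give two more equations: 2h_0·m_0 + h_0·m_1 = 6(Δ_0 - S'(0)) = 42 and h_1·m_1 + 2h_1·m_2 = 6(S'(4) - Δ_1) = -9.
Hence m_0 = 125/8, m_1 = -41/4, m_2 = 23/8.
On [0, 2], with S_0(x) = a_0 + b_0·x + c_0·x² + d_0·x³: c_0 = m_0/2 = 125/16, d_0 = (m_1 - m_0)/(6h_0) = -69/32, b_0 = Δ_0 - h_0(2m_0 + m_1)/6 = -4.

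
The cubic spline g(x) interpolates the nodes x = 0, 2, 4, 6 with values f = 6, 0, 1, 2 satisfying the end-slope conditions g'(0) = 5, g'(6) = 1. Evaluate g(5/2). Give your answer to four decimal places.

-0.9469

Put m_i = g'' at the i-th knot. Here h = (2, 2, 2) and Δ = (-3, 1/2, 1/2), so the interior equations h_(i-1)·m_(i-1) + 2(h_(i-1)+h_i)·m_i + h_i·m_(i+1) = 6(Δ_i − Δ_(i-1)) read
  2·m_0 + 8·m_1 + 2·m_2 = 6(Δ_1 - Δ_0) = 21
  2·m_1 + 8·m_2 + 2·m_3 = 6(Δ_2 - Δ_1) = 0
Clamped end conditions give two more equations: 2h_0·m_0 + h_0·m_1 = 6(Δ_0 - g'(0)) = -48 and h_2·m_2 + 2h_2·m_3 = 6(g'(6) - Δ_2) = 3.
Hence m_0 = -233/15, m_1 = 106/15, m_2 = -67/30, m_3 = 28/15.
On [2, 4], g(x) = 0 - 52/15·(x - 2) + 53/15·(x - 2)² - 31/40·(x - 2)³.
With (x - 2) = 1/2: g(5/2) = -303/320.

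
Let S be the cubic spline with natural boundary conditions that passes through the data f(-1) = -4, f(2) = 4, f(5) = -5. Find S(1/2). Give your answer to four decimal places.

1.5938

Write m_i for S''(x_i). With h_i = 3, 3 and divided differences Δ_i = 8/3, -3, the continuity of S' gives the tridiagonal system
  3·m_0 + 12·m_1 + 3·m_2 = 6(Δ_1 - Δ_0) = -34
Natural end conditions: m_0 = m_2 = 0.
Solving the tridiagonal system: m_0 = 0, m_1 = -17/6, m_2 = 0.
On [-1, 2], S(t) = -4 + 49/12·(t + 1) + 0·(t + 1)² - 17/108·(t + 1)³.
With (t + 1) = 3/2: S(1/2) = 51/32.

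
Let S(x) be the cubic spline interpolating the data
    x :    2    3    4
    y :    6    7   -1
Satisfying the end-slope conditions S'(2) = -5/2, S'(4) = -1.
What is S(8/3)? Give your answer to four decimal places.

7.2037

Let M_i = S''(x_i). Step sizes h_i = 1, 1; slopes of the chords Δ_i = (y_(i+1) - y_i)/h_i = 1, -8.
  1·M_0 + 4·M_1 + 1·M_2 = 6(Δ_1 - Δ_0) = -54
Clamped end conditions give two more equations: 2h_0·M_0 + h_0·M_1 = 6(Δ_0 - S'(2)) = 21 and h_1·M_1 + 2h_1·M_2 = 6(S'(4) - Δ_1) = 42.
Forward elimination and back-substitution give M_0 = 99/4, M_1 = -57/2, M_2 = 141/4.
On [2, 3], S(x) = 6 - 5/2·(x - 2) + 99/8·(x - 2)² - 71/8·(x - 2)³.
With (x - 2) = 2/3: S(8/3) = 389/54.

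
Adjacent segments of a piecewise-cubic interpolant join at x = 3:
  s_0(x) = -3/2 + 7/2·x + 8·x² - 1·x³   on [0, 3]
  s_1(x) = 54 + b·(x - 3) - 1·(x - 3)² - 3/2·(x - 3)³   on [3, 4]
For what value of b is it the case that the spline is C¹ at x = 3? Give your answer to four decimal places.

s_0'(x) = 7/2 + 16·x - 3·x², so s_0'(3) = 49/2. On the right, s_1'(3) = b, so b = 49/2.

24.5000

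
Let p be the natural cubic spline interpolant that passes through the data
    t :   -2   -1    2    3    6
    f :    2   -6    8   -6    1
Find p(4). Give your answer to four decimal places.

-12.0437

With M_i denoting the second derivative at x_i, h_i = 1, 3, 1, 3, and Δ_i = (y_(i+1) − y_i)/h_i = -8, 14/3, -14, 7/3:
  1·M_0 + 8·M_1 + 3·M_2 = 6(Δ_1 - Δ_0) = 76
  3·M_1 + 8·M_2 + 1·M_3 = 6(Δ_2 - Δ_1) = -112
  1·M_2 + 8·M_3 + 3·M_4 = 6(Δ_3 - Δ_2) = 98
Natural end conditions: M_0 = M_4 = 0.
Forward elimination and back-substitution give M_0 = 0, M_1 = 1295/72, M_2 = -611/27, M_3 = 3257/216, M_4 = 0.
On [3, 6], p(t) = -6 - 2753/216·(t - 3) + 3257/432·(t - 3)² - 3257/3888·(t - 3)³.
With (t - 3) = 1: p(4) = -23413/1944.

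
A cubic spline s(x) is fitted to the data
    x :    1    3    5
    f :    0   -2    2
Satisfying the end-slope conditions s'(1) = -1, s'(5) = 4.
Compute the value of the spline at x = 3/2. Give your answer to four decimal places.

-0.5938

With m_i denoting the second derivative at x_i, h_i = 2, 2, and Δ_i = (y_(i+1) − y_i)/h_i = -1, 2:
  2·m_0 + 8·m_1 + 2·m_2 = 6(Δ_1 - Δ_0) = 18
Clamped end conditions give two more equations: 2h_0·m_0 + h_0·m_1 = 6(Δ_0 - s'(1)) = 0 and h_1·m_1 + 2h_1·m_2 = 6(s'(5) - Δ_1) = 12.
Solving: m_0 = -1, m_1 = 2, m_2 = 2.
On [1, 3], s(x) = 0 - 1·(x - 1) - 1/2·(x - 1)² + 1/4·(x - 1)³.
With (x - 1) = 1/2: s(3/2) = -19/32.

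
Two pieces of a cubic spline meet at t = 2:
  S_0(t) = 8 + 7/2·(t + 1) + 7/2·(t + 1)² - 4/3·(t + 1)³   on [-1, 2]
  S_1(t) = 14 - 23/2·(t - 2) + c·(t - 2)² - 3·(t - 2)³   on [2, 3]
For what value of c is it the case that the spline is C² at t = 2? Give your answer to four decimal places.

-8.5000

S_0''(t) = 7 - 8·(t + 1), so S_0''(2) = -17. On the right, S_1''(2) = 2c, so c = -17/2.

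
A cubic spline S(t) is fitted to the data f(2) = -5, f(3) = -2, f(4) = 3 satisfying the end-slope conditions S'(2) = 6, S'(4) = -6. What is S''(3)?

Put M_i = S'' at the i-th knot. Here h = (1, 1) and Δ = (3, 5), so the interior equations h_(i-1)·M_(i-1) + 2(h_(i-1)+h_i)·M_i + h_i·M_(i+1) = 6(Δ_i − Δ_(i-1)) read
  1·M_0 + 4·M_1 + 1·M_2 = 6(Δ_1 - Δ_0) = 12
Clamped end conditions give two more equations: 2h_0·M_0 + h_0·M_1 = 6(Δ_0 - S'(2)) = -18 and h_1·M_1 + 2h_1·M_2 = 6(S'(4) - Δ_1) = -66.
Hence M_0 = -18, M_1 = 18, M_2 = -42.

18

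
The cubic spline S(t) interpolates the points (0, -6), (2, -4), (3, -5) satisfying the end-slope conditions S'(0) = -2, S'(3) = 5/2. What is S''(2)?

-7

Write M_i for S''(x_i). With h_i = 2, 1 and divided differences Δ_i = 1, -1, the continuity of S' gives the tridiagonal system
  2·M_0 + 6·M_1 + 1·M_2 = 6(Δ_1 - Δ_0) = -12
Clamped end conditions give two more equations: 2h_0·M_0 + h_0·M_1 = 6(Δ_0 - S'(0)) = 18 and h_1·M_1 + 2h_1·M_2 = 6(S'(3) - Δ_1) = 21.
Forward elimination and back-substitution give M_0 = 8, M_1 = -7, M_2 = 14.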